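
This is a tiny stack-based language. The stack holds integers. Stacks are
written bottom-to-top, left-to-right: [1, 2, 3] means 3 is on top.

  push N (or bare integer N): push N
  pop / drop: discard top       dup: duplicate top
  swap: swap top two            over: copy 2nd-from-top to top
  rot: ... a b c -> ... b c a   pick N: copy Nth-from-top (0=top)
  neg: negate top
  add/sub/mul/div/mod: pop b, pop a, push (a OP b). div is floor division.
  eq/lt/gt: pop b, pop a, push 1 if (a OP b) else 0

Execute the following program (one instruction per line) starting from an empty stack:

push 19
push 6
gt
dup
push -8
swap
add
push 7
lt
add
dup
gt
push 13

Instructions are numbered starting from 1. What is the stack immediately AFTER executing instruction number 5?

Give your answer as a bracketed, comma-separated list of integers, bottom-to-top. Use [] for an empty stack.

Step 1 ('push 19'): [19]
Step 2 ('push 6'): [19, 6]
Step 3 ('gt'): [1]
Step 4 ('dup'): [1, 1]
Step 5 ('push -8'): [1, 1, -8]

Answer: [1, 1, -8]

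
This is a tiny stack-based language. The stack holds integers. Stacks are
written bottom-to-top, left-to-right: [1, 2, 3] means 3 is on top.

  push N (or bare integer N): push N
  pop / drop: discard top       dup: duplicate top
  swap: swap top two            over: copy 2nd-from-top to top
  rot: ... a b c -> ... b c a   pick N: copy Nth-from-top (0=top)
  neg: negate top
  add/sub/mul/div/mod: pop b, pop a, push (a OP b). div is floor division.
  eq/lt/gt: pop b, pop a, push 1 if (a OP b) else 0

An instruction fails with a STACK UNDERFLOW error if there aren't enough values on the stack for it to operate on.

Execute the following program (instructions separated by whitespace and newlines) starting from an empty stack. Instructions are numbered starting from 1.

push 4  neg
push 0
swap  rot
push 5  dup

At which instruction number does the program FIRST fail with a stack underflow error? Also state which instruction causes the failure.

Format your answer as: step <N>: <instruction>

Step 1 ('push 4'): stack = [4], depth = 1
Step 2 ('neg'): stack = [-4], depth = 1
Step 3 ('push 0'): stack = [-4, 0], depth = 2
Step 4 ('swap'): stack = [0, -4], depth = 2
Step 5 ('rot'): needs 3 value(s) but depth is 2 — STACK UNDERFLOW

Answer: step 5: rot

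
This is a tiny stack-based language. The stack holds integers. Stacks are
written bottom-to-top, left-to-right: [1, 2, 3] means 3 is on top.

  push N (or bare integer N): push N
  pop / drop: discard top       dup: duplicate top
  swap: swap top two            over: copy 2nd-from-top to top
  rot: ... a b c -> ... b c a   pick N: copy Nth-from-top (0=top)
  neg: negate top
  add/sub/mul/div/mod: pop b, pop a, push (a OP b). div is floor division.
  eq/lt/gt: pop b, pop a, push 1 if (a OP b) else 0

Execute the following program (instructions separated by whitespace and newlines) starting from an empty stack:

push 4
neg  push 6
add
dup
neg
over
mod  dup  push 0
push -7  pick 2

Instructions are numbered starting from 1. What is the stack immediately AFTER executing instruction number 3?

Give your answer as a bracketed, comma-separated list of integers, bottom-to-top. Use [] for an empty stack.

Step 1 ('push 4'): [4]
Step 2 ('neg'): [-4]
Step 3 ('push 6'): [-4, 6]

Answer: [-4, 6]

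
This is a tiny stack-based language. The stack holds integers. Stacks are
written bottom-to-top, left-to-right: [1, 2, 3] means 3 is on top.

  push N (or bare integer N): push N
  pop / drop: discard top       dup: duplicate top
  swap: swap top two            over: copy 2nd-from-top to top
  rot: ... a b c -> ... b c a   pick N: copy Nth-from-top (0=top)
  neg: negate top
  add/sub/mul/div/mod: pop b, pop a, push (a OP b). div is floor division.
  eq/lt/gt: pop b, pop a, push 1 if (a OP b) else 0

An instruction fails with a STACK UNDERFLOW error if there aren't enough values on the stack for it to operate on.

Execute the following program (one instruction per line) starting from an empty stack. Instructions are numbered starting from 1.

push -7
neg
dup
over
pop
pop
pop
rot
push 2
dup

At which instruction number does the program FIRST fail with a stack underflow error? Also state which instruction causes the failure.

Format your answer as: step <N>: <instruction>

Step 1 ('push -7'): stack = [-7], depth = 1
Step 2 ('neg'): stack = [7], depth = 1
Step 3 ('dup'): stack = [7, 7], depth = 2
Step 4 ('over'): stack = [7, 7, 7], depth = 3
Step 5 ('pop'): stack = [7, 7], depth = 2
Step 6 ('pop'): stack = [7], depth = 1
Step 7 ('pop'): stack = [], depth = 0
Step 8 ('rot'): needs 3 value(s) but depth is 0 — STACK UNDERFLOW

Answer: step 8: rot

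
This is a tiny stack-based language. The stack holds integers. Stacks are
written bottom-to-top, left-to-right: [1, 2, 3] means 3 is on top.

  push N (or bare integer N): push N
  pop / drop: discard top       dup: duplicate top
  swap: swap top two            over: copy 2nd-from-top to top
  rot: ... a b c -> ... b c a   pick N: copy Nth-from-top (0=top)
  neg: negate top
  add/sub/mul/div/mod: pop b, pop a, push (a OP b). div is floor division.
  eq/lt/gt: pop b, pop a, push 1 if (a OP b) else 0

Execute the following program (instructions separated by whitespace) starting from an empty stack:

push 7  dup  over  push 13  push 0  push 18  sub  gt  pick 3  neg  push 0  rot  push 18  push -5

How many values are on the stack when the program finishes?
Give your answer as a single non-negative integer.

After 'push 7': stack = [7] (depth 1)
After 'dup': stack = [7, 7] (depth 2)
After 'over': stack = [7, 7, 7] (depth 3)
After 'push 13': stack = [7, 7, 7, 13] (depth 4)
After 'push 0': stack = [7, 7, 7, 13, 0] (depth 5)
After 'push 18': stack = [7, 7, 7, 13, 0, 18] (depth 6)
After 'sub': stack = [7, 7, 7, 13, -18] (depth 5)
After 'gt': stack = [7, 7, 7, 1] (depth 4)
After 'pick 3': stack = [7, 7, 7, 1, 7] (depth 5)
After 'neg': stack = [7, 7, 7, 1, -7] (depth 5)
After 'push 0': stack = [7, 7, 7, 1, -7, 0] (depth 6)
After 'rot': stack = [7, 7, 7, -7, 0, 1] (depth 6)
After 'push 18': stack = [7, 7, 7, -7, 0, 1, 18] (depth 7)
After 'push -5': stack = [7, 7, 7, -7, 0, 1, 18, -5] (depth 8)

Answer: 8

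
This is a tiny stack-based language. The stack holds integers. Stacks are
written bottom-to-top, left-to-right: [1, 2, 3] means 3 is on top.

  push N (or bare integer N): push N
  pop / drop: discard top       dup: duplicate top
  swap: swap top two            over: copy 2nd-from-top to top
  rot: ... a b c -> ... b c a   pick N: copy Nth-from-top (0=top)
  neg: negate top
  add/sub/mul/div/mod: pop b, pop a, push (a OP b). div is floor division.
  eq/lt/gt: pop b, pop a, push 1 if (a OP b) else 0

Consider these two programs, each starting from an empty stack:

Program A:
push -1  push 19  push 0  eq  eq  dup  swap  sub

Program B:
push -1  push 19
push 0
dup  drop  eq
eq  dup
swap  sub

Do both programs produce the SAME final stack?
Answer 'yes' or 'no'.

Answer: yes

Derivation:
Program A trace:
  After 'push -1': [-1]
  After 'push 19': [-1, 19]
  After 'push 0': [-1, 19, 0]
  After 'eq': [-1, 0]
  After 'eq': [0]
  After 'dup': [0, 0]
  After 'swap': [0, 0]
  After 'sub': [0]
Program A final stack: [0]

Program B trace:
  After 'push -1': [-1]
  After 'push 19': [-1, 19]
  After 'push 0': [-1, 19, 0]
  After 'dup': [-1, 19, 0, 0]
  After 'drop': [-1, 19, 0]
  After 'eq': [-1, 0]
  After 'eq': [0]
  After 'dup': [0, 0]
  After 'swap': [0, 0]
  After 'sub': [0]
Program B final stack: [0]
Same: yes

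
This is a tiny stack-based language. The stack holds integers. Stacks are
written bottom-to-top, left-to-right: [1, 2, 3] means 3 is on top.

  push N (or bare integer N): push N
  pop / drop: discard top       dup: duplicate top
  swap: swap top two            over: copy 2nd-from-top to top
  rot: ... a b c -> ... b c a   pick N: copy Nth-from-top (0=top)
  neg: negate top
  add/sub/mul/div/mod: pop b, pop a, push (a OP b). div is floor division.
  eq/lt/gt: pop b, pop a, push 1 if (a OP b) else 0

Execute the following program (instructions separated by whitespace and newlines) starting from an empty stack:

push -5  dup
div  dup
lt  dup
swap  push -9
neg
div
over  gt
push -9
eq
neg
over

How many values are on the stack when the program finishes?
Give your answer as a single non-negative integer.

Answer: 3

Derivation:
After 'push -5': stack = [-5] (depth 1)
After 'dup': stack = [-5, -5] (depth 2)
After 'div': stack = [1] (depth 1)
After 'dup': stack = [1, 1] (depth 2)
After 'lt': stack = [0] (depth 1)
After 'dup': stack = [0, 0] (depth 2)
After 'swap': stack = [0, 0] (depth 2)
After 'push -9': stack = [0, 0, -9] (depth 3)
After 'neg': stack = [0, 0, 9] (depth 3)
After 'div': stack = [0, 0] (depth 2)
After 'over': stack = [0, 0, 0] (depth 3)
After 'gt': stack = [0, 0] (depth 2)
After 'push -9': stack = [0, 0, -9] (depth 3)
After 'eq': stack = [0, 0] (depth 2)
After 'neg': stack = [0, 0] (depth 2)
After 'over': stack = [0, 0, 0] (depth 3)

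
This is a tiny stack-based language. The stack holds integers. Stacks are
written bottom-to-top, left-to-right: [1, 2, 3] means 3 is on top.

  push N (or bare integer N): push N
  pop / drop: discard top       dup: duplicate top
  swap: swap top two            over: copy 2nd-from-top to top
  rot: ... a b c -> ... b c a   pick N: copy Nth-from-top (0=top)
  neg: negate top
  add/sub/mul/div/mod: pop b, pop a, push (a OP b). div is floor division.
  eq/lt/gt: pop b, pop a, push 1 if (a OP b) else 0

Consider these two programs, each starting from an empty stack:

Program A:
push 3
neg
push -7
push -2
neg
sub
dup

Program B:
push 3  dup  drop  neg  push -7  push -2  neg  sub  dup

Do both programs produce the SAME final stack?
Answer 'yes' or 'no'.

Answer: yes

Derivation:
Program A trace:
  After 'push 3': [3]
  After 'neg': [-3]
  After 'push -7': [-3, -7]
  After 'push -2': [-3, -7, -2]
  After 'neg': [-3, -7, 2]
  After 'sub': [-3, -9]
  After 'dup': [-3, -9, -9]
Program A final stack: [-3, -9, -9]

Program B trace:
  After 'push 3': [3]
  After 'dup': [3, 3]
  After 'drop': [3]
  After 'neg': [-3]
  After 'push -7': [-3, -7]
  After 'push -2': [-3, -7, -2]
  After 'neg': [-3, -7, 2]
  After 'sub': [-3, -9]
  After 'dup': [-3, -9, -9]
Program B final stack: [-3, -9, -9]
Same: yes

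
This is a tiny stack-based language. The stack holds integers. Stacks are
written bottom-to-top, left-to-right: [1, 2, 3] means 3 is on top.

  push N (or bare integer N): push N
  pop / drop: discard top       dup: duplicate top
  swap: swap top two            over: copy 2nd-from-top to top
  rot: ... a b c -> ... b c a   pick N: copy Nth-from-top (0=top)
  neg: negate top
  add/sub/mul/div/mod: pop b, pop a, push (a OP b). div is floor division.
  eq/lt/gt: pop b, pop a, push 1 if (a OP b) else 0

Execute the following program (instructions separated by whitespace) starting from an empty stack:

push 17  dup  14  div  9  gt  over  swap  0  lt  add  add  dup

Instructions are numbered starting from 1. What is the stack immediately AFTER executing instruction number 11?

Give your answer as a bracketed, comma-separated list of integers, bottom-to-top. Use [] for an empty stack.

Answer: [17, 17]

Derivation:
Step 1 ('push 17'): [17]
Step 2 ('dup'): [17, 17]
Step 3 ('14'): [17, 17, 14]
Step 4 ('div'): [17, 1]
Step 5 ('9'): [17, 1, 9]
Step 6 ('gt'): [17, 0]
Step 7 ('over'): [17, 0, 17]
Step 8 ('swap'): [17, 17, 0]
Step 9 ('0'): [17, 17, 0, 0]
Step 10 ('lt'): [17, 17, 0]
Step 11 ('add'): [17, 17]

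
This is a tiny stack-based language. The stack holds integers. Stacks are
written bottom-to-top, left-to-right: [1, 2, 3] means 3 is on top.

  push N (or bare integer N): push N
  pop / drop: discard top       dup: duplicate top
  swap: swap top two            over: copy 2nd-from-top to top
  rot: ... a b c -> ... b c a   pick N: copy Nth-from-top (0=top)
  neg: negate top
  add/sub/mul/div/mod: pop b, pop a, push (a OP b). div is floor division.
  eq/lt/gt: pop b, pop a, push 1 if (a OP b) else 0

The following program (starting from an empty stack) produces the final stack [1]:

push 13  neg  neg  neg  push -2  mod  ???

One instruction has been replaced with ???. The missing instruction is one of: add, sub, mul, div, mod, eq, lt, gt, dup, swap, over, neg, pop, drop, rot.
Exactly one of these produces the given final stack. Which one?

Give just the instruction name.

Answer: neg

Derivation:
Stack before ???: [-1]
Stack after ???:  [1]
The instruction that transforms [-1] -> [1] is: neg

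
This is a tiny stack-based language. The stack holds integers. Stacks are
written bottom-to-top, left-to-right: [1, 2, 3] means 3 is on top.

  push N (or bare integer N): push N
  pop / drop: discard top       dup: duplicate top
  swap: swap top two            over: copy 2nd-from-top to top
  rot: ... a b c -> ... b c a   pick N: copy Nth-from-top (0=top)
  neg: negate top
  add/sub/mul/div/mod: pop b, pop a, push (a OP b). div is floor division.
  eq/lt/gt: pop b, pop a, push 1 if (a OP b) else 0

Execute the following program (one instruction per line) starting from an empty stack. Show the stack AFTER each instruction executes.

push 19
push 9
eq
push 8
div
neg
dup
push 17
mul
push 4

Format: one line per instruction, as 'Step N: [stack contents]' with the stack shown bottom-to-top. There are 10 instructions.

Step 1: [19]
Step 2: [19, 9]
Step 3: [0]
Step 4: [0, 8]
Step 5: [0]
Step 6: [0]
Step 7: [0, 0]
Step 8: [0, 0, 17]
Step 9: [0, 0]
Step 10: [0, 0, 4]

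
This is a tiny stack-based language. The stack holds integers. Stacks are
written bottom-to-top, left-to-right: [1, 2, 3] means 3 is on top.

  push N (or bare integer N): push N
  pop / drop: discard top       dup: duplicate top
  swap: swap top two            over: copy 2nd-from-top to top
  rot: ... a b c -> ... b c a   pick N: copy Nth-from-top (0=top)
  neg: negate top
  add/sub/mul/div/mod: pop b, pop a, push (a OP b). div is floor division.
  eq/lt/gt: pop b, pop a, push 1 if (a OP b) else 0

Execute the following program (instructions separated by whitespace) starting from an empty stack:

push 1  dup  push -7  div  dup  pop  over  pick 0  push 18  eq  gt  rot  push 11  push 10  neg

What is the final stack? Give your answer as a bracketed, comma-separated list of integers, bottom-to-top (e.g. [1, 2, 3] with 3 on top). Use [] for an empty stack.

After 'push 1': [1]
After 'dup': [1, 1]
After 'push -7': [1, 1, -7]
After 'div': [1, -1]
After 'dup': [1, -1, -1]
After 'pop': [1, -1]
After 'over': [1, -1, 1]
After 'pick 0': [1, -1, 1, 1]
After 'push 18': [1, -1, 1, 1, 18]
After 'eq': [1, -1, 1, 0]
After 'gt': [1, -1, 1]
After 'rot': [-1, 1, 1]
After 'push 11': [-1, 1, 1, 11]
After 'push 10': [-1, 1, 1, 11, 10]
After 'neg': [-1, 1, 1, 11, -10]

Answer: [-1, 1, 1, 11, -10]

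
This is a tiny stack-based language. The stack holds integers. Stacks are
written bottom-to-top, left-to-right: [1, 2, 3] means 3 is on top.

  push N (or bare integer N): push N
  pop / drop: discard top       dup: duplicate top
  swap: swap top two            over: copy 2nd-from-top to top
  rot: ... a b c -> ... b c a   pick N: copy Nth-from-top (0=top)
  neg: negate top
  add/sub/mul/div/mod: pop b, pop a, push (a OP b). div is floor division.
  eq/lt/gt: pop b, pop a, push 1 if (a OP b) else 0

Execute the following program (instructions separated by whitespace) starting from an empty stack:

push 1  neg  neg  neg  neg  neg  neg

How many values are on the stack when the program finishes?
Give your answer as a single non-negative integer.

After 'push 1': stack = [1] (depth 1)
After 'neg': stack = [-1] (depth 1)
After 'neg': stack = [1] (depth 1)
After 'neg': stack = [-1] (depth 1)
After 'neg': stack = [1] (depth 1)
After 'neg': stack = [-1] (depth 1)
After 'neg': stack = [1] (depth 1)

Answer: 1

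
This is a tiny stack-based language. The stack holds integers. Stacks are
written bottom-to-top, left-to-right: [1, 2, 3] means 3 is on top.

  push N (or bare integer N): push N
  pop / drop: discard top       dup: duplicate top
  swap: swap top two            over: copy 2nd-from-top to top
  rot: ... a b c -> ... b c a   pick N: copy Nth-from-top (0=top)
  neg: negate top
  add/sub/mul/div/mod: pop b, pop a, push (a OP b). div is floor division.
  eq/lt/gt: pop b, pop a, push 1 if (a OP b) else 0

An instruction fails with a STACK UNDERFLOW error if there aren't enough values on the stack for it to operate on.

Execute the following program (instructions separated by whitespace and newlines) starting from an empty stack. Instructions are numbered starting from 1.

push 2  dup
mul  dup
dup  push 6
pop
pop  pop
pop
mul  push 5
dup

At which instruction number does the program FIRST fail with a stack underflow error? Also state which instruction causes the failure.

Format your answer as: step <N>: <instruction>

Step 1 ('push 2'): stack = [2], depth = 1
Step 2 ('dup'): stack = [2, 2], depth = 2
Step 3 ('mul'): stack = [4], depth = 1
Step 4 ('dup'): stack = [4, 4], depth = 2
Step 5 ('dup'): stack = [4, 4, 4], depth = 3
Step 6 ('push 6'): stack = [4, 4, 4, 6], depth = 4
Step 7 ('pop'): stack = [4, 4, 4], depth = 3
Step 8 ('pop'): stack = [4, 4], depth = 2
Step 9 ('pop'): stack = [4], depth = 1
Step 10 ('pop'): stack = [], depth = 0
Step 11 ('mul'): needs 2 value(s) but depth is 0 — STACK UNDERFLOW

Answer: step 11: mul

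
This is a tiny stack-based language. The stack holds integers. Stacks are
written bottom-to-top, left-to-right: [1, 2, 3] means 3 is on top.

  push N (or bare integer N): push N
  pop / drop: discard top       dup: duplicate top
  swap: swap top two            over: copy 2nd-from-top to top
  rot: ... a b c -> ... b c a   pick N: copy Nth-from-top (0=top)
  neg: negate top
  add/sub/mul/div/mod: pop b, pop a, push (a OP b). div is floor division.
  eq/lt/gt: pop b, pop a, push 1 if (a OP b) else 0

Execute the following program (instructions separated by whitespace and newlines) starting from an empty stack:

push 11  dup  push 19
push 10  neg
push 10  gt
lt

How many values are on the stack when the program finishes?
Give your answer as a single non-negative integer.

After 'push 11': stack = [11] (depth 1)
After 'dup': stack = [11, 11] (depth 2)
After 'push 19': stack = [11, 11, 19] (depth 3)
After 'push 10': stack = [11, 11, 19, 10] (depth 4)
After 'neg': stack = [11, 11, 19, -10] (depth 4)
After 'push 10': stack = [11, 11, 19, -10, 10] (depth 5)
After 'gt': stack = [11, 11, 19, 0] (depth 4)
After 'lt': stack = [11, 11, 0] (depth 3)

Answer: 3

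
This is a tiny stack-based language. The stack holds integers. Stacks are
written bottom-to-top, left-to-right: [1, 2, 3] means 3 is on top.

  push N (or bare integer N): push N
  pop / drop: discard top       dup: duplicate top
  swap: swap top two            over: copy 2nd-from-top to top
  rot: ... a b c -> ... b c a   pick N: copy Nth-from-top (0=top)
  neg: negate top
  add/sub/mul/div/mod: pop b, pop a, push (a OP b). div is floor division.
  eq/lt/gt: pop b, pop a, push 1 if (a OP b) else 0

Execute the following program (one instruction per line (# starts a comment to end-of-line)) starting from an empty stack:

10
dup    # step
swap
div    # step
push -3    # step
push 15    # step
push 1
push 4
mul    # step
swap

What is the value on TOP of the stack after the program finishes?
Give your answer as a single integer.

After 'push 10': [10]
After 'dup': [10, 10]
After 'swap': [10, 10]
After 'div': [1]
After 'push -3': [1, -3]
After 'push 15': [1, -3, 15]
After 'push 1': [1, -3, 15, 1]
After 'push 4': [1, -3, 15, 1, 4]
After 'mul': [1, -3, 15, 4]
After 'swap': [1, -3, 4, 15]

Answer: 15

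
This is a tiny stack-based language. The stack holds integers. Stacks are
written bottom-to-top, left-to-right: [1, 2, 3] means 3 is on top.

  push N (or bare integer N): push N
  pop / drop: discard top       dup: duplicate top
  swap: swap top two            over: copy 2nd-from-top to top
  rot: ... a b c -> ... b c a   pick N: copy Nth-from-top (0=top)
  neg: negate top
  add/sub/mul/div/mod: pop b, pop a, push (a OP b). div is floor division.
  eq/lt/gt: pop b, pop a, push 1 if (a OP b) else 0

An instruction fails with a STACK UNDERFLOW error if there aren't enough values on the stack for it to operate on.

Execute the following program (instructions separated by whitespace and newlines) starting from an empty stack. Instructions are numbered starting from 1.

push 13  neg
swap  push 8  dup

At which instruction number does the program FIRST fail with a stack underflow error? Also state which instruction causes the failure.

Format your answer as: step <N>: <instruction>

Step 1 ('push 13'): stack = [13], depth = 1
Step 2 ('neg'): stack = [-13], depth = 1
Step 3 ('swap'): needs 2 value(s) but depth is 1 — STACK UNDERFLOW

Answer: step 3: swap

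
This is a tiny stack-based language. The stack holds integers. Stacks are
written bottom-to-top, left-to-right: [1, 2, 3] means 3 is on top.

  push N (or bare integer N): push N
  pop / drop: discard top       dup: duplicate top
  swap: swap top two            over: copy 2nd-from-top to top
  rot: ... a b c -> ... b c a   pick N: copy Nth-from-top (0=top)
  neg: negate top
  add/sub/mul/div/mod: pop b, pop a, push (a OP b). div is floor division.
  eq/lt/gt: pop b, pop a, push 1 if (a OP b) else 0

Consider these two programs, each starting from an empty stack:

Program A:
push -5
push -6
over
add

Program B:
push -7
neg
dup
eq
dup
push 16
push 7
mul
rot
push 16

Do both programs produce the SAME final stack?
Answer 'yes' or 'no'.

Program A trace:
  After 'push -5': [-5]
  After 'push -6': [-5, -6]
  After 'over': [-5, -6, -5]
  After 'add': [-5, -11]
Program A final stack: [-5, -11]

Program B trace:
  After 'push -7': [-7]
  After 'neg': [7]
  After 'dup': [7, 7]
  After 'eq': [1]
  After 'dup': [1, 1]
  After 'push 16': [1, 1, 16]
  After 'push 7': [1, 1, 16, 7]
  After 'mul': [1, 1, 112]
  After 'rot': [1, 112, 1]
  After 'push 16': [1, 112, 1, 16]
Program B final stack: [1, 112, 1, 16]
Same: no

Answer: no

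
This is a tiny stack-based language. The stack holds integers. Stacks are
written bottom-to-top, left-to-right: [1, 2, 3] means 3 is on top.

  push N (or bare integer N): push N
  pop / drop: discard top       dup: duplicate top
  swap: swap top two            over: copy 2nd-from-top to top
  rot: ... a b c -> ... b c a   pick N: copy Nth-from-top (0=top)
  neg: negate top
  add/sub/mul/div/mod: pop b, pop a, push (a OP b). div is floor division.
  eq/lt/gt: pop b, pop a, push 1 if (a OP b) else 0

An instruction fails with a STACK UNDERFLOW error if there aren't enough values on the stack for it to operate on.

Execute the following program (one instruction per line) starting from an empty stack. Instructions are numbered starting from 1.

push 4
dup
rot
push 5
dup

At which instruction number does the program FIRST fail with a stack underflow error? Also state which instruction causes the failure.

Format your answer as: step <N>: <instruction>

Answer: step 3: rot

Derivation:
Step 1 ('push 4'): stack = [4], depth = 1
Step 2 ('dup'): stack = [4, 4], depth = 2
Step 3 ('rot'): needs 3 value(s) but depth is 2 — STACK UNDERFLOW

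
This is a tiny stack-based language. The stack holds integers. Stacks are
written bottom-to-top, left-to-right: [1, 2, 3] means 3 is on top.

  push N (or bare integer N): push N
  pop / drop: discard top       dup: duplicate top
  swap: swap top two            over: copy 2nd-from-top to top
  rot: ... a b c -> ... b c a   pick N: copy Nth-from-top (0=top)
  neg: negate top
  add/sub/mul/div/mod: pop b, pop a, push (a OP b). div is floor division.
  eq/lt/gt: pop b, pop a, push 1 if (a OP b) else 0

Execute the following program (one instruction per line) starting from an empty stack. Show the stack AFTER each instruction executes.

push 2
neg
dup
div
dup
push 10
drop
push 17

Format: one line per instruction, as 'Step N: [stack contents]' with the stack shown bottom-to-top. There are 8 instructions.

Step 1: [2]
Step 2: [-2]
Step 3: [-2, -2]
Step 4: [1]
Step 5: [1, 1]
Step 6: [1, 1, 10]
Step 7: [1, 1]
Step 8: [1, 1, 17]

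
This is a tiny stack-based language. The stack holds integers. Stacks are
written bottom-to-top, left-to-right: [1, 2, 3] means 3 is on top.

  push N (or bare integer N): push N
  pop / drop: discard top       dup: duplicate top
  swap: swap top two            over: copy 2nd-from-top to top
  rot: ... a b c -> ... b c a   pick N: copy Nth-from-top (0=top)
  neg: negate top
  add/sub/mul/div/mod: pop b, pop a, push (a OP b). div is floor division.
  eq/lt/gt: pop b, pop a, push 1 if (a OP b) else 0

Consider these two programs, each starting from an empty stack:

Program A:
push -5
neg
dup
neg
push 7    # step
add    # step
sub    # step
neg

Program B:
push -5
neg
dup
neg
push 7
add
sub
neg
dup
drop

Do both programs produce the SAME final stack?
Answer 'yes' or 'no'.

Program A trace:
  After 'push -5': [-5]
  After 'neg': [5]
  After 'dup': [5, 5]
  After 'neg': [5, -5]
  After 'push 7': [5, -5, 7]
  After 'add': [5, 2]
  After 'sub': [3]
  After 'neg': [-3]
Program A final stack: [-3]

Program B trace:
  After 'push -5': [-5]
  After 'neg': [5]
  After 'dup': [5, 5]
  After 'neg': [5, -5]
  After 'push 7': [5, -5, 7]
  After 'add': [5, 2]
  After 'sub': [3]
  After 'neg': [-3]
  After 'dup': [-3, -3]
  After 'drop': [-3]
Program B final stack: [-3]
Same: yes

Answer: yes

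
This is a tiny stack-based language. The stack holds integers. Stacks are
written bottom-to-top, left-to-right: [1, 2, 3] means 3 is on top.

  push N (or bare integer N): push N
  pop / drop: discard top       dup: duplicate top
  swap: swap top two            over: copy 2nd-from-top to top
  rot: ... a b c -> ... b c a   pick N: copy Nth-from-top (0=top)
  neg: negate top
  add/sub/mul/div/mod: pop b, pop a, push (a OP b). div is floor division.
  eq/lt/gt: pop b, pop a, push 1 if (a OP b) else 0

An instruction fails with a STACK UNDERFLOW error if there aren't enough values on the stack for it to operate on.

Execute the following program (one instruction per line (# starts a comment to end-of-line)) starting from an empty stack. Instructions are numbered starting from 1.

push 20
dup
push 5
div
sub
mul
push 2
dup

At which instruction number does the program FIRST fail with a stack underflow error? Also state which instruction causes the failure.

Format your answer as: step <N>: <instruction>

Step 1 ('push 20'): stack = [20], depth = 1
Step 2 ('dup'): stack = [20, 20], depth = 2
Step 3 ('push 5'): stack = [20, 20, 5], depth = 3
Step 4 ('div'): stack = [20, 4], depth = 2
Step 5 ('sub'): stack = [16], depth = 1
Step 6 ('mul'): needs 2 value(s) but depth is 1 — STACK UNDERFLOW

Answer: step 6: mul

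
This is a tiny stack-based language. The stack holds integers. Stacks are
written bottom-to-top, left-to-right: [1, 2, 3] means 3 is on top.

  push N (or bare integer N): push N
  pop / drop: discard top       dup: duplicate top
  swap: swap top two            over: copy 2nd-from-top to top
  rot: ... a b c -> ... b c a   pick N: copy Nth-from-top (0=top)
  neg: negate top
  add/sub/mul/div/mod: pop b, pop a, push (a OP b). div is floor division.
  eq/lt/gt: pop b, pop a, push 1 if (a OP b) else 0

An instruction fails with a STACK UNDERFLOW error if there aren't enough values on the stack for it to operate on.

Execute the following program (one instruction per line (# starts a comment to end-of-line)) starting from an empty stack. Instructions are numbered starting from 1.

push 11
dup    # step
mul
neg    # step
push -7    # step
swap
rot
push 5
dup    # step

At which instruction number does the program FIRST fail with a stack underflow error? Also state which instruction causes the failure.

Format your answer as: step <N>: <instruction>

Step 1 ('push 11'): stack = [11], depth = 1
Step 2 ('dup'): stack = [11, 11], depth = 2
Step 3 ('mul'): stack = [121], depth = 1
Step 4 ('neg'): stack = [-121], depth = 1
Step 5 ('push -7'): stack = [-121, -7], depth = 2
Step 6 ('swap'): stack = [-7, -121], depth = 2
Step 7 ('rot'): needs 3 value(s) but depth is 2 — STACK UNDERFLOW

Answer: step 7: rot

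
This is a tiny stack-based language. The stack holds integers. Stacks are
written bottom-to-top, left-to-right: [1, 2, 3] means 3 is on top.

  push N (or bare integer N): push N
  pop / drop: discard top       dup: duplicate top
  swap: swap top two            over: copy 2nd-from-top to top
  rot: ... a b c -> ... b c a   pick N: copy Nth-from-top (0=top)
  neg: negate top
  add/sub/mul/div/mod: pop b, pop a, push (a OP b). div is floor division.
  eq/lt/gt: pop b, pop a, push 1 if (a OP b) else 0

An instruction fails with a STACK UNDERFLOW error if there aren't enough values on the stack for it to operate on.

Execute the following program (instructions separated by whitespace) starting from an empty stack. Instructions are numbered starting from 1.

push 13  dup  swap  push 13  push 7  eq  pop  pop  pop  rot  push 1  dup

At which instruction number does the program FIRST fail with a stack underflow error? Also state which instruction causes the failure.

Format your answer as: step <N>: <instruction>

Answer: step 10: rot

Derivation:
Step 1 ('push 13'): stack = [13], depth = 1
Step 2 ('dup'): stack = [13, 13], depth = 2
Step 3 ('swap'): stack = [13, 13], depth = 2
Step 4 ('push 13'): stack = [13, 13, 13], depth = 3
Step 5 ('push 7'): stack = [13, 13, 13, 7], depth = 4
Step 6 ('eq'): stack = [13, 13, 0], depth = 3
Step 7 ('pop'): stack = [13, 13], depth = 2
Step 8 ('pop'): stack = [13], depth = 1
Step 9 ('pop'): stack = [], depth = 0
Step 10 ('rot'): needs 3 value(s) but depth is 0 — STACK UNDERFLOW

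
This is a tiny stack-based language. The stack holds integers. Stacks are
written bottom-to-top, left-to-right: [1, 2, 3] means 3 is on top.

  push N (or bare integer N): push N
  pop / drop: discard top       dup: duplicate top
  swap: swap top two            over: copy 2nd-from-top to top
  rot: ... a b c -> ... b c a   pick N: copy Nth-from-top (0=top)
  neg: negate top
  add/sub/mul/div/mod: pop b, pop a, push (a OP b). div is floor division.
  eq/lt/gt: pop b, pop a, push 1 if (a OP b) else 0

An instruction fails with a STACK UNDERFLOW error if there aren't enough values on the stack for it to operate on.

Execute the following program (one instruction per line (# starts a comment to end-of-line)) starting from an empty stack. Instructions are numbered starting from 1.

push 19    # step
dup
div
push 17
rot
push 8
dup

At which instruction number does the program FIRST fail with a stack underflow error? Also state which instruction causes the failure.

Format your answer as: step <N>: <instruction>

Answer: step 5: rot

Derivation:
Step 1 ('push 19'): stack = [19], depth = 1
Step 2 ('dup'): stack = [19, 19], depth = 2
Step 3 ('div'): stack = [1], depth = 1
Step 4 ('push 17'): stack = [1, 17], depth = 2
Step 5 ('rot'): needs 3 value(s) but depth is 2 — STACK UNDERFLOW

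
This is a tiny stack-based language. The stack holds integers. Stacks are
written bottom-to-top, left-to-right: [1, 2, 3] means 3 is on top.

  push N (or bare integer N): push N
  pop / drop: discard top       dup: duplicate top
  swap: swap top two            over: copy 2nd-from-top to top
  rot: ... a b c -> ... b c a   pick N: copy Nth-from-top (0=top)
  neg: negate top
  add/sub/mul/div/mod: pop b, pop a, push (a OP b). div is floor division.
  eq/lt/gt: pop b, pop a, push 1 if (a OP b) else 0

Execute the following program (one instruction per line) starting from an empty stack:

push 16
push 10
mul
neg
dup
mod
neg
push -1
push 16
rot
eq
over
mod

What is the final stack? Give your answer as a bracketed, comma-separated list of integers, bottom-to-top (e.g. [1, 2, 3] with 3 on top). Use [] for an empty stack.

After 'push 16': [16]
After 'push 10': [16, 10]
After 'mul': [160]
After 'neg': [-160]
After 'dup': [-160, -160]
After 'mod': [0]
After 'neg': [0]
After 'push -1': [0, -1]
After 'push 16': [0, -1, 16]
After 'rot': [-1, 16, 0]
After 'eq': [-1, 0]
After 'over': [-1, 0, -1]
After 'mod': [-1, 0]

Answer: [-1, 0]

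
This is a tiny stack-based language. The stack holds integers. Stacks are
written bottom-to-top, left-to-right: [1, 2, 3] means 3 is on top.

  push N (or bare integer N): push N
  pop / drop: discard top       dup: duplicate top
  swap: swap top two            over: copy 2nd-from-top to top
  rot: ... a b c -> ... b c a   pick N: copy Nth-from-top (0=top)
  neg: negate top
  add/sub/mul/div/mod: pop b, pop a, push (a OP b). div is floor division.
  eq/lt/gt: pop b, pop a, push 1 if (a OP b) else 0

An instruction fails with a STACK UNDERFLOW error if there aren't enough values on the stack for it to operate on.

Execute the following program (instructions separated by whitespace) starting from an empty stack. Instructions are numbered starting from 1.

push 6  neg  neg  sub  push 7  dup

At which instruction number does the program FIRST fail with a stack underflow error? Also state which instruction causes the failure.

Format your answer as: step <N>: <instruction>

Answer: step 4: sub

Derivation:
Step 1 ('push 6'): stack = [6], depth = 1
Step 2 ('neg'): stack = [-6], depth = 1
Step 3 ('neg'): stack = [6], depth = 1
Step 4 ('sub'): needs 2 value(s) but depth is 1 — STACK UNDERFLOW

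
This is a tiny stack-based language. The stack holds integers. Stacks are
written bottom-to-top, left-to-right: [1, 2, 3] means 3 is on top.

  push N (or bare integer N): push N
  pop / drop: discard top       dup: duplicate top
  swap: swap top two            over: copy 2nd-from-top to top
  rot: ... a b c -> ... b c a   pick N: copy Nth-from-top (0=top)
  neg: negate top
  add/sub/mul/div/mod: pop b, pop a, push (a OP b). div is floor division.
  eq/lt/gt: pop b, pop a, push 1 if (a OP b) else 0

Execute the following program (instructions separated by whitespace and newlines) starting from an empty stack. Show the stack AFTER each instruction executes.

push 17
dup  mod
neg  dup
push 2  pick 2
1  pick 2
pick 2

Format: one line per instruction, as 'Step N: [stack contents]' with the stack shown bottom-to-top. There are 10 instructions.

Step 1: [17]
Step 2: [17, 17]
Step 3: [0]
Step 4: [0]
Step 5: [0, 0]
Step 6: [0, 0, 2]
Step 7: [0, 0, 2, 0]
Step 8: [0, 0, 2, 0, 1]
Step 9: [0, 0, 2, 0, 1, 2]
Step 10: [0, 0, 2, 0, 1, 2, 0]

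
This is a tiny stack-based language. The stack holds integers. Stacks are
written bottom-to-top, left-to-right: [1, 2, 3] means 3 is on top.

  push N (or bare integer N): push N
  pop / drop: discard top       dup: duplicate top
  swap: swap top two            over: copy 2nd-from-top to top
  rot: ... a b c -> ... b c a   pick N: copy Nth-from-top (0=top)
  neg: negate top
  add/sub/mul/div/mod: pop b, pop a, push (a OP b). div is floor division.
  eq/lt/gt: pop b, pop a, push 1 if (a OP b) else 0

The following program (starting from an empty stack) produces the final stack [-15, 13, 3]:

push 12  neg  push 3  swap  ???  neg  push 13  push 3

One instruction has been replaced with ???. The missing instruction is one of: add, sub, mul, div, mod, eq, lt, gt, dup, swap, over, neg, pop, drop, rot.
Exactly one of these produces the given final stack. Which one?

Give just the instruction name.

Answer: sub

Derivation:
Stack before ???: [3, -12]
Stack after ???:  [15]
The instruction that transforms [3, -12] -> [15] is: sub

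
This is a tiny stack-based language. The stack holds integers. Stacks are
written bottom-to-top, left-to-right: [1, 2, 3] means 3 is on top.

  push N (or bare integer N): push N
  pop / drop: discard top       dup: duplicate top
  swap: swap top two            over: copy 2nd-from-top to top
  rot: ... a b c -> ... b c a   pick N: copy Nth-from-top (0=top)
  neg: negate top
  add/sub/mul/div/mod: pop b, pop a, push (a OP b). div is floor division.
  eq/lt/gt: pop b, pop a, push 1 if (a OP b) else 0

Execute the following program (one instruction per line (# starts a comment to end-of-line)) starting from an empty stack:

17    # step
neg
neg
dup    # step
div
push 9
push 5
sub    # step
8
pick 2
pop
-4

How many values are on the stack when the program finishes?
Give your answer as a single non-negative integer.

After 'push 17': stack = [17] (depth 1)
After 'neg': stack = [-17] (depth 1)
After 'neg': stack = [17] (depth 1)
After 'dup': stack = [17, 17] (depth 2)
After 'div': stack = [1] (depth 1)
After 'push 9': stack = [1, 9] (depth 2)
After 'push 5': stack = [1, 9, 5] (depth 3)
After 'sub': stack = [1, 4] (depth 2)
After 'push 8': stack = [1, 4, 8] (depth 3)
After 'pick 2': stack = [1, 4, 8, 1] (depth 4)
After 'pop': stack = [1, 4, 8] (depth 3)
After 'push -4': stack = [1, 4, 8, -4] (depth 4)

Answer: 4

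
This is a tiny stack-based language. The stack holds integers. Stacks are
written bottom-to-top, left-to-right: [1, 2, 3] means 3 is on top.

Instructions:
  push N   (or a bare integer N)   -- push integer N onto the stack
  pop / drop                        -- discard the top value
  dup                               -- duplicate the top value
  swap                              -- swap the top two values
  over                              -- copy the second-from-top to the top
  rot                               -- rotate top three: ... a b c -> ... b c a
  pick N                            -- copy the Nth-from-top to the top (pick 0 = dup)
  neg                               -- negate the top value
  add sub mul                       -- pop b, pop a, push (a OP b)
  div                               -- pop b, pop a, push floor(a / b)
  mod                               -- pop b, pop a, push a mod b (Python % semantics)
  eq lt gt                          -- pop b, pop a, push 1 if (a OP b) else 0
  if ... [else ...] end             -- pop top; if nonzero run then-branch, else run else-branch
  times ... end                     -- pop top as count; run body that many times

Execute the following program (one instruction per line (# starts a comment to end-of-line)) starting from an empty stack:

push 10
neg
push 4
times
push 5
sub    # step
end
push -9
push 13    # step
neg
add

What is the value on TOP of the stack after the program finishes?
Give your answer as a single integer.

Answer: -22

Derivation:
After 'push 10': [10]
After 'neg': [-10]
After 'push 4': [-10, 4]
After 'times': [-10]
After 'push 5': [-10, 5]
After 'sub': [-15]
After 'push 5': [-15, 5]
After 'sub': [-20]
After 'push 5': [-20, 5]
After 'sub': [-25]
After 'push 5': [-25, 5]
After 'sub': [-30]
After 'push -9': [-30, -9]
After 'push 13': [-30, -9, 13]
After 'neg': [-30, -9, -13]
After 'add': [-30, -22]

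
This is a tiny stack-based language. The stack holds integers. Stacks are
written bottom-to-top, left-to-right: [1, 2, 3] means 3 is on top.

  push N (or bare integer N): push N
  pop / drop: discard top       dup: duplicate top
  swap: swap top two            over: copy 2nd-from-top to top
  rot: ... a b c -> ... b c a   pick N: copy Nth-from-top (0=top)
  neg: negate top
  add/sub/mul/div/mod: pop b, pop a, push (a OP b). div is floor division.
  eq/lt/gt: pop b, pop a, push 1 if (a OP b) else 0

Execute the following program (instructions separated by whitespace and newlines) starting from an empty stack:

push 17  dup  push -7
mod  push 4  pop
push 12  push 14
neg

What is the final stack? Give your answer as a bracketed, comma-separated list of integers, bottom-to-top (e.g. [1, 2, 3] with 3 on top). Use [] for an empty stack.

Answer: [17, -4, 12, -14]

Derivation:
After 'push 17': [17]
After 'dup': [17, 17]
After 'push -7': [17, 17, -7]
After 'mod': [17, -4]
After 'push 4': [17, -4, 4]
After 'pop': [17, -4]
After 'push 12': [17, -4, 12]
After 'push 14': [17, -4, 12, 14]
After 'neg': [17, -4, 12, -14]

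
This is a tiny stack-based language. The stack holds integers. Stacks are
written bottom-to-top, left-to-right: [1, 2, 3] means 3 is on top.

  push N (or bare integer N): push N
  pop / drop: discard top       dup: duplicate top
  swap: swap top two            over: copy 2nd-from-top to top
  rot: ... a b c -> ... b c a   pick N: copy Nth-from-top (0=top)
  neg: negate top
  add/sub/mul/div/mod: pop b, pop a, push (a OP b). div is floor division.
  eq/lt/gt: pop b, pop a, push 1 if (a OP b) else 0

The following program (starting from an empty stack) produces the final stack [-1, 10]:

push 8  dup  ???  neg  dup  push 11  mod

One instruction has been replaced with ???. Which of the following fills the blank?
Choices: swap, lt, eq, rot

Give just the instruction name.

Answer: eq

Derivation:
Stack before ???: [8, 8]
Stack after ???:  [1]
Checking each choice:
  swap: produces [8, -8, 3]
  lt: produces [0, 0]
  eq: MATCH
  rot: stack underflow (need 3, have 2)
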